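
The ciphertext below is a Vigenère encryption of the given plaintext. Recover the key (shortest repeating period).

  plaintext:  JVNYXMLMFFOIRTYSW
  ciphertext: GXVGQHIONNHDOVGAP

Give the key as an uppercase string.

XCIITV

  i= 0: G-J = 23 → X
  i= 1: X-V =  2 → C
  i= 2: V-N =  8 → I
  i= 3: G-Y =  8 → I
  i= 4: Q-X = 19 → T
  i= 5: H-M = 21 → V
  i= 6: I-L = 23 → X
  i= 7: O-M =  2 → C
  i= 8: N-F =  8 → I
  i= 9: N-F =  8 → I
  i=10: H-O = 19 → T
  i=11: D-I = 21 → V
  i=12: O-R = 23 → X
  i=13: V-T =  2 → C
  i=14: G-Y =  8 → I
  i=15: A-S =  8 → I
  i=16: P-W = 19 → T
  shifts repeat with period 6: XCIITV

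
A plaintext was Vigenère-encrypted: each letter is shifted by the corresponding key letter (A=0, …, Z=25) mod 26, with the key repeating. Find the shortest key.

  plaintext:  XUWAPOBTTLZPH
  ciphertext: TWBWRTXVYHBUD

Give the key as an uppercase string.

WCF

  i= 0: T-X = 22 → W
  i= 1: W-U =  2 → C
  i= 2: B-W =  5 → F
  i= 3: W-A = 22 → W
  i= 4: R-P =  2 → C
  i= 5: T-O =  5 → F
  i= 6: X-B = 22 → W
  i= 7: V-T =  2 → C
  i= 8: Y-T =  5 → F
  i= 9: H-L = 22 → W
  i=10: B-Z =  2 → C
  i=11: U-P =  5 → F
  i=12: D-H = 22 → W
  shifts repeat with period 3: WCF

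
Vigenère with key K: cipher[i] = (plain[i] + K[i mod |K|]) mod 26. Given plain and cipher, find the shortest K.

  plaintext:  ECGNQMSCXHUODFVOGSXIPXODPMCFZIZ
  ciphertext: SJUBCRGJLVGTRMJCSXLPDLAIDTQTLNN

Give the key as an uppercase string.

  i= 0: S-E = 14 → O
  i= 1: J-C =  7 → H
  i= 2: U-G = 14 → O
  i= 3: B-N = 14 → O
  i= 4: C-Q = 12 → M
  i= 5: R-M =  5 → F
  i= 6: G-S = 14 → O
  i= 7: J-C =  7 → H
  i= 8: L-X = 14 → O
  i= 9: V-H = 14 → O
  i=10: G-U = 12 → M
  i=11: T-O =  5 → F
  i=12: R-D = 14 → O
  i=13: M-F =  7 → H
  i=14: J-V = 14 → O
  i=15: C-O = 14 → O
  i=16: S-G = 12 → M
  i=17: X-S =  5 → F
  i=18: L-X = 14 → O
  i=19: P-I =  7 → H
  i=20: D-P = 14 → O
  i=21: L-X = 14 → O
  i=22: A-O = 12 → M
  i=23: I-D =  5 → F
  i=24: D-P = 14 → O
  i=25: T-M =  7 → H
  i=26: Q-C = 14 → O
  i=27: T-F = 14 → O
  i=28: L-Z = 12 → M
  i=29: N-I =  5 → F
  i=30: N-Z = 14 → O
  shifts repeat with period 6: OHOOMF

OHOOMF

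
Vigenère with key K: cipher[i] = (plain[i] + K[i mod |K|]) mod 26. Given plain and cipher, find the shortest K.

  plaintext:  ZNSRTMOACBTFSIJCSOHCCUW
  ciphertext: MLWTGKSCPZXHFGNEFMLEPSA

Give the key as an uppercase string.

  i= 0: M-Z = 13 → N
  i= 1: L-N = 24 → Y
  i= 2: W-S =  4 → E
  i= 3: T-R =  2 → C
  i= 4: G-T = 13 → N
  i= 5: K-M = 24 → Y
  i= 6: S-O =  4 → E
  i= 7: C-A =  2 → C
  i= 8: P-C = 13 → N
  i= 9: Z-B = 24 → Y
  i=10: X-T =  4 → E
  i=11: H-F =  2 → C
  i=12: F-S = 13 → N
  i=13: G-I = 24 → Y
  i=14: N-J =  4 → E
  i=15: E-C =  2 → C
  i=16: F-S = 13 → N
  i=17: M-O = 24 → Y
  i=18: L-H =  4 → E
  i=19: E-C =  2 → C
  i=20: P-C = 13 → N
  i=21: S-U = 24 → Y
  i=22: A-W =  4 → E
  shifts repeat with period 4: NYEC

NYEC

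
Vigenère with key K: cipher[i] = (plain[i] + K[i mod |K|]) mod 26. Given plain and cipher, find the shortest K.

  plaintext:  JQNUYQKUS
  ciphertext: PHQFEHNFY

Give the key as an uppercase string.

GRDL

  i= 0: P-J =  6 → G
  i= 1: H-Q = 17 → R
  i= 2: Q-N =  3 → D
  i= 3: F-U = 11 → L
  i= 4: E-Y =  6 → G
  i= 5: H-Q = 17 → R
  i= 6: N-K =  3 → D
  i= 7: F-U = 11 → L
  i= 8: Y-S =  6 → G
  shifts repeat with period 4: GRDL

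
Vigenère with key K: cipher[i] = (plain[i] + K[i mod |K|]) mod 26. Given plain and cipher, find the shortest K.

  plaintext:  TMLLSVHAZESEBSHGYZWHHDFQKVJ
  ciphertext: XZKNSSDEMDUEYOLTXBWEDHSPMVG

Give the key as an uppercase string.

  i= 0: X-T =  4 → E
  i= 1: Z-M = 13 → N
  i= 2: K-L = 25 → Z
  i= 3: N-L =  2 → C
  i= 4: S-S =  0 → A
  i= 5: S-V = 23 → X
  i= 6: D-H = 22 → W
  i= 7: E-A =  4 → E
  i= 8: M-Z = 13 → N
  i= 9: D-E = 25 → Z
  i=10: U-S =  2 → C
  i=11: E-E =  0 → A
  i=12: Y-B = 23 → X
  i=13: O-S = 22 → W
  i=14: L-H =  4 → E
  i=15: T-G = 13 → N
  i=16: X-Y = 25 → Z
  i=17: B-Z =  2 → C
  i=18: W-W =  0 → A
  i=19: E-H = 23 → X
  i=20: D-H = 22 → W
  i=21: H-D =  4 → E
  i=22: S-F = 13 → N
  i=23: P-Q = 25 → Z
  i=24: M-K =  2 → C
  i=25: V-V =  0 → A
  i=26: G-J = 23 → X
  shifts repeat with period 7: ENZCAXW

ENZCAXW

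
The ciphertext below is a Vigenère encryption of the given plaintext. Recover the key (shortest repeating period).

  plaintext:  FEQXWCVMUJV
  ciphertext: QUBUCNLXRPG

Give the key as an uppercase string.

LQLXG

  i= 0: Q-F = 11 → L
  i= 1: U-E = 16 → Q
  i= 2: B-Q = 11 → L
  i= 3: U-X = 23 → X
  i= 4: C-W =  6 → G
  i= 5: N-C = 11 → L
  i= 6: L-V = 16 → Q
  i= 7: X-M = 11 → L
  i= 8: R-U = 23 → X
  i= 9: P-J =  6 → G
  i=10: G-V = 11 → L
  shifts repeat with period 5: LQLXG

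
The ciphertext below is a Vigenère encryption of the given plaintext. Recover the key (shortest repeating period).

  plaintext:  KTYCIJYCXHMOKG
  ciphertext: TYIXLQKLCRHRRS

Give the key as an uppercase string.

  i= 0: T-K =  9 → J
  i= 1: Y-T =  5 → F
  i= 2: I-Y = 10 → K
  i= 3: X-C = 21 → V
  i= 4: L-I =  3 → D
  i= 5: Q-J =  7 → H
  i= 6: K-Y = 12 → M
  i= 7: L-C =  9 → J
  i= 8: C-X =  5 → F
  i= 9: R-H = 10 → K
  i=10: H-M = 21 → V
  i=11: R-O =  3 → D
  i=12: R-K =  7 → H
  i=13: S-G = 12 → M
  shifts repeat with period 7: JFKVDHM

JFKVDHM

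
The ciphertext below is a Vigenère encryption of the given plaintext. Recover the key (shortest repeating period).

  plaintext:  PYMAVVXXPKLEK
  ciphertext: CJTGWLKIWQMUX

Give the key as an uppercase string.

  i= 0: C-P = 13 → N
  i= 1: J-Y = 11 → L
  i= 2: T-M =  7 → H
  i= 3: G-A =  6 → G
  i= 4: W-V =  1 → B
  i= 5: L-V = 16 → Q
  i= 6: K-X = 13 → N
  i= 7: I-X = 11 → L
  i= 8: W-P =  7 → H
  i= 9: Q-K =  6 → G
  i=10: M-L =  1 → B
  i=11: U-E = 16 → Q
  i=12: X-K = 13 → N
  shifts repeat with period 6: NLHGBQ

NLHGBQ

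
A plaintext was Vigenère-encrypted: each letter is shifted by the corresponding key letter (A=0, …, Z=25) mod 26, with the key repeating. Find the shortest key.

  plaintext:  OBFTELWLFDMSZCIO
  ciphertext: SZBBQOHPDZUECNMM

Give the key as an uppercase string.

  i= 0: S-O =  4 → E
  i= 1: Z-B = 24 → Y
  i= 2: B-F = 22 → W
  i= 3: B-T =  8 → I
  i= 4: Q-E = 12 → M
  i= 5: O-L =  3 → D
  i= 6: H-W = 11 → L
  i= 7: P-L =  4 → E
  i= 8: D-F = 24 → Y
  i= 9: Z-D = 22 → W
  i=10: U-M =  8 → I
  i=11: E-S = 12 → M
  i=12: C-Z =  3 → D
  i=13: N-C = 11 → L
  i=14: M-I =  4 → E
  i=15: M-O = 24 → Y
  shifts repeat with period 7: EYWIMDL

EYWIMDL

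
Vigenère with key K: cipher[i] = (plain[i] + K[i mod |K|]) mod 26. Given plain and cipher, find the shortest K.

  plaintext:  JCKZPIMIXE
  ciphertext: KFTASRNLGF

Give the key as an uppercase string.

  i= 0: K-J =  1 → B
  i= 1: F-C =  3 → D
  i= 2: T-K =  9 → J
  i= 3: A-Z =  1 → B
  i= 4: S-P =  3 → D
  i= 5: R-I =  9 → J
  i= 6: N-M =  1 → B
  i= 7: L-I =  3 → D
  i= 8: G-X =  9 → J
  i= 9: F-E =  1 → B
  shifts repeat with period 3: BDJ

BDJ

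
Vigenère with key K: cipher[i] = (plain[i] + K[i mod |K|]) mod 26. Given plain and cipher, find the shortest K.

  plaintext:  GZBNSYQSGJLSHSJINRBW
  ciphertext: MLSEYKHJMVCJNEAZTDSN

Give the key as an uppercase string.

GMRR

  i= 0: M-G =  6 → G
  i= 1: L-Z = 12 → M
  i= 2: S-B = 17 → R
  i= 3: E-N = 17 → R
  i= 4: Y-S =  6 → G
  i= 5: K-Y = 12 → M
  i= 6: H-Q = 17 → R
  i= 7: J-S = 17 → R
  i= 8: M-G =  6 → G
  i= 9: V-J = 12 → M
  i=10: C-L = 17 → R
  i=11: J-S = 17 → R
  i=12: N-H =  6 → G
  i=13: E-S = 12 → M
  i=14: A-J = 17 → R
  i=15: Z-I = 17 → R
  i=16: T-N =  6 → G
  i=17: D-R = 12 → M
  i=18: S-B = 17 → R
  i=19: N-W = 17 → R
  shifts repeat with period 4: GMRR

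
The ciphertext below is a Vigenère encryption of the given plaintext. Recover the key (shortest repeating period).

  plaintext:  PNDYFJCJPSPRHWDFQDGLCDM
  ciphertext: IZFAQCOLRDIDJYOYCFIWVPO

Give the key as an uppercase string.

TMCCL

  i= 0: I-P = 19 → T
  i= 1: Z-N = 12 → M
  i= 2: F-D =  2 → C
  i= 3: A-Y =  2 → C
  i= 4: Q-F = 11 → L
  i= 5: C-J = 19 → T
  i= 6: O-C = 12 → M
  i= 7: L-J =  2 → C
  i= 8: R-P =  2 → C
  i= 9: D-S = 11 → L
  i=10: I-P = 19 → T
  i=11: D-R = 12 → M
  i=12: J-H =  2 → C
  i=13: Y-W =  2 → C
  i=14: O-D = 11 → L
  i=15: Y-F = 19 → T
  i=16: C-Q = 12 → M
  i=17: F-D =  2 → C
  i=18: I-G =  2 → C
  i=19: W-L = 11 → L
  i=20: V-C = 19 → T
  i=21: P-D = 12 → M
  i=22: O-M =  2 → C
  shifts repeat with period 5: TMCCL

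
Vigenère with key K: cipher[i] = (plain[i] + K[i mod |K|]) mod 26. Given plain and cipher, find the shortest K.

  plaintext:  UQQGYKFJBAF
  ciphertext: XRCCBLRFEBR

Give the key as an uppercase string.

  i= 0: X-U =  3 → D
  i= 1: R-Q =  1 → B
  i= 2: C-Q = 12 → M
  i= 3: C-G = 22 → W
  i= 4: B-Y =  3 → D
  i= 5: L-K =  1 → B
  i= 6: R-F = 12 → M
  i= 7: F-J = 22 → W
  i= 8: E-B =  3 → D
  i= 9: B-A =  1 → B
  i=10: R-F = 12 → M
  shifts repeat with period 4: DBMW

DBMW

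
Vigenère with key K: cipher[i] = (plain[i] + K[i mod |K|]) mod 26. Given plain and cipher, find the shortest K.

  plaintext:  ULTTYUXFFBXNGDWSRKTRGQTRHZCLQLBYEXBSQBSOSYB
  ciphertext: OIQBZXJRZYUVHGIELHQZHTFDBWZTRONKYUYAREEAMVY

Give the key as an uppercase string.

  i= 0: O-U = 20 → U
  i= 1: I-L = 23 → X
  i= 2: Q-T = 23 → X
  i= 3: B-T =  8 → I
  i= 4: Z-Y =  1 → B
  i= 5: X-U =  3 → D
  i= 6: J-X = 12 → M
  i= 7: R-F = 12 → M
  i= 8: Z-F = 20 → U
  i= 9: Y-B = 23 → X
  i=10: U-X = 23 → X
  i=11: V-N =  8 → I
  i=12: H-G =  1 → B
  i=13: G-D =  3 → D
  i=14: I-W = 12 → M
  i=15: E-S = 12 → M
  i=16: L-R = 20 → U
  i=17: H-K = 23 → X
  i=18: Q-T = 23 → X
  i=19: Z-R =  8 → I
  i=20: H-G =  1 → B
  i=21: T-Q =  3 → D
  i=22: F-T = 12 → M
  i=23: D-R = 12 → M
  i=24: B-H = 20 → U
  i=25: W-Z = 23 → X
  i=26: Z-C = 23 → X
  i=27: T-L =  8 → I
  i=28: R-Q =  1 → B
  i=29: O-L =  3 → D
  i=30: N-B = 12 → M
  i=31: K-Y = 12 → M
  i=32: Y-E = 20 → U
  i=33: U-X = 23 → X
  i=34: Y-B = 23 → X
  i=35: A-S =  8 → I
  i=36: R-Q =  1 → B
  i=37: E-B =  3 → D
  i=38: E-S = 12 → M
  i=39: A-O = 12 → M
  i=40: M-S = 20 → U
  i=41: V-Y = 23 → X
  i=42: Y-B = 23 → X
  shifts repeat with period 8: UXXIBDMM

UXXIBDMM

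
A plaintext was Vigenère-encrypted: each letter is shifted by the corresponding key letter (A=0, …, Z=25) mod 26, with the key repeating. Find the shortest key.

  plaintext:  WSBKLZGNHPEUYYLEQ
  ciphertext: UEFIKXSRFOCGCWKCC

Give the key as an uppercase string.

YMEYZ

  i= 0: U-W = 24 → Y
  i= 1: E-S = 12 → M
  i= 2: F-B =  4 → E
  i= 3: I-K = 24 → Y
  i= 4: K-L = 25 → Z
  i= 5: X-Z = 24 → Y
  i= 6: S-G = 12 → M
  i= 7: R-N =  4 → E
  i= 8: F-H = 24 → Y
  i= 9: O-P = 25 → Z
  i=10: C-E = 24 → Y
  i=11: G-U = 12 → M
  i=12: C-Y =  4 → E
  i=13: W-Y = 24 → Y
  i=14: K-L = 25 → Z
  i=15: C-E = 24 → Y
  i=16: C-Q = 12 → M
  shifts repeat with period 5: YMEYZ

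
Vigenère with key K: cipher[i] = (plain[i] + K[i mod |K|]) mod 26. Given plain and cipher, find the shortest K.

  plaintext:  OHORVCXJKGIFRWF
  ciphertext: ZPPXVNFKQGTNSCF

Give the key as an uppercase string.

  i= 0: Z-O = 11 → L
  i= 1: P-H =  8 → I
  i= 2: P-O =  1 → B
  i= 3: X-R =  6 → G
  i= 4: V-V =  0 → A
  i= 5: N-C = 11 → L
  i= 6: F-X =  8 → I
  i= 7: K-J =  1 → B
  i= 8: Q-K =  6 → G
  i= 9: G-G =  0 → A
  i=10: T-I = 11 → L
  i=11: N-F =  8 → I
  i=12: S-R =  1 → B
  i=13: C-W =  6 → G
  i=14: F-F =  0 → A
  shifts repeat with period 5: LIBGA

LIBGA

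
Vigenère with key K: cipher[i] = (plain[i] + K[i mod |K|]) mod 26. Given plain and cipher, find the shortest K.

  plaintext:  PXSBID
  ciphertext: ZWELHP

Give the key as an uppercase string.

KZM

  i= 0: Z-P = 10 → K
  i= 1: W-X = 25 → Z
  i= 2: E-S = 12 → M
  i= 3: L-B = 10 → K
  i= 4: H-I = 25 → Z
  i= 5: P-D = 12 → M
  shifts repeat with period 3: KZM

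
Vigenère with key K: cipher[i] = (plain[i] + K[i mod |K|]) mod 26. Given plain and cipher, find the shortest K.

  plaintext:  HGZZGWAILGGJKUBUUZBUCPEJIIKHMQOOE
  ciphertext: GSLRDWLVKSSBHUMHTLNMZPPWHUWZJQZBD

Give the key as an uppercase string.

  i= 0: G-H = 25 → Z
  i= 1: S-G = 12 → M
  i= 2: L-Z = 12 → M
  i= 3: R-Z = 18 → S
  i= 4: D-G = 23 → X
  i= 5: W-W =  0 → A
  i= 6: L-A = 11 → L
  i= 7: V-I = 13 → N
  i= 8: K-L = 25 → Z
  i= 9: S-G = 12 → M
  i=10: S-G = 12 → M
  i=11: B-J = 18 → S
  i=12: H-K = 23 → X
  i=13: U-U =  0 → A
  i=14: M-B = 11 → L
  i=15: H-U = 13 → N
  i=16: T-U = 25 → Z
  i=17: L-Z = 12 → M
  i=18: N-B = 12 → M
  i=19: M-U = 18 → S
  i=20: Z-C = 23 → X
  i=21: P-P =  0 → A
  i=22: P-E = 11 → L
  i=23: W-J = 13 → N
  i=24: H-I = 25 → Z
  i=25: U-I = 12 → M
  i=26: W-K = 12 → M
  i=27: Z-H = 18 → S
  i=28: J-M = 23 → X
  i=29: Q-Q =  0 → A
  i=30: Z-O = 11 → L
  i=31: B-O = 13 → N
  i=32: D-E = 25 → Z
  shifts repeat with period 8: ZMMSXALN

ZMMSXALN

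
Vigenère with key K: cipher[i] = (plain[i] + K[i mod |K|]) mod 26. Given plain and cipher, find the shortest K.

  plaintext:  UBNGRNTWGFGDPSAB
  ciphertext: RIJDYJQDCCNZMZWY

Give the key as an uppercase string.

XHW

  i= 0: R-U = 23 → X
  i= 1: I-B =  7 → H
  i= 2: J-N = 22 → W
  i= 3: D-G = 23 → X
  i= 4: Y-R =  7 → H
  i= 5: J-N = 22 → W
  i= 6: Q-T = 23 → X
  i= 7: D-W =  7 → H
  i= 8: C-G = 22 → W
  i= 9: C-F = 23 → X
  i=10: N-G =  7 → H
  i=11: Z-D = 22 → W
  i=12: M-P = 23 → X
  i=13: Z-S =  7 → H
  i=14: W-A = 22 → W
  i=15: Y-B = 23 → X
  shifts repeat with period 3: XHW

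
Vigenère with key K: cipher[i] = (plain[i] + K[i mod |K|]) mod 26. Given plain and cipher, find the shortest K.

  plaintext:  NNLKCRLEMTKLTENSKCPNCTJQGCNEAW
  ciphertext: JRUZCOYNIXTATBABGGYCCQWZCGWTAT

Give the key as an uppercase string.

WEJPAXNJ

  i= 0: J-N = 22 → W
  i= 1: R-N =  4 → E
  i= 2: U-L =  9 → J
  i= 3: Z-K = 15 → P
  i= 4: C-C =  0 → A
  i= 5: O-R = 23 → X
  i= 6: Y-L = 13 → N
  i= 7: N-E =  9 → J
  i= 8: I-M = 22 → W
  i= 9: X-T =  4 → E
  i=10: T-K =  9 → J
  i=11: A-L = 15 → P
  i=12: T-T =  0 → A
  i=13: B-E = 23 → X
  i=14: A-N = 13 → N
  i=15: B-S =  9 → J
  i=16: G-K = 22 → W
  i=17: G-C =  4 → E
  i=18: Y-P =  9 → J
  i=19: C-N = 15 → P
  i=20: C-C =  0 → A
  i=21: Q-T = 23 → X
  i=22: W-J = 13 → N
  i=23: Z-Q =  9 → J
  i=24: C-G = 22 → W
  i=25: G-C =  4 → E
  i=26: W-N =  9 → J
  i=27: T-E = 15 → P
  i=28: A-A =  0 → A
  i=29: T-W = 23 → X
  shifts repeat with period 8: WEJPAXNJ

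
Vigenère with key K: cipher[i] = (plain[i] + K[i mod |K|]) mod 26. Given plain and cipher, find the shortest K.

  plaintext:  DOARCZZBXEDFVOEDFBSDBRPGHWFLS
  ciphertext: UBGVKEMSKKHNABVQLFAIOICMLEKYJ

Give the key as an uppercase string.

  i= 0: U-D = 17 → R
  i= 1: B-O = 13 → N
  i= 2: G-A =  6 → G
  i= 3: V-R =  4 → E
  i= 4: K-C =  8 → I
  i= 5: E-Z =  5 → F
  i= 6: M-Z = 13 → N
  i= 7: S-B = 17 → R
  i= 8: K-X = 13 → N
  i= 9: K-E =  6 → G
  i=10: H-D =  4 → E
  i=11: N-F =  8 → I
  i=12: A-V =  5 → F
  i=13: B-O = 13 → N
  i=14: V-E = 17 → R
  i=15: Q-D = 13 → N
  i=16: L-F =  6 → G
  i=17: F-B =  4 → E
  i=18: A-S =  8 → I
  i=19: I-D =  5 → F
  i=20: O-B = 13 → N
  i=21: I-R = 17 → R
  i=22: C-P = 13 → N
  i=23: M-G =  6 → G
  i=24: L-H =  4 → E
  i=25: E-W =  8 → I
  i=26: K-F =  5 → F
  i=27: Y-L = 13 → N
  i=28: J-S = 17 → R
  shifts repeat with period 7: RNGEIFN

RNGEIFN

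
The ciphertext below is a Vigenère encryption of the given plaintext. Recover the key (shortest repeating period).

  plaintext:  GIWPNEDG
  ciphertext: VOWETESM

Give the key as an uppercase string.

PGA

  i= 0: V-G = 15 → P
  i= 1: O-I =  6 → G
  i= 2: W-W =  0 → A
  i= 3: E-P = 15 → P
  i= 4: T-N =  6 → G
  i= 5: E-E =  0 → A
  i= 6: S-D = 15 → P
  i= 7: M-G =  6 → G
  shifts repeat with period 3: PGA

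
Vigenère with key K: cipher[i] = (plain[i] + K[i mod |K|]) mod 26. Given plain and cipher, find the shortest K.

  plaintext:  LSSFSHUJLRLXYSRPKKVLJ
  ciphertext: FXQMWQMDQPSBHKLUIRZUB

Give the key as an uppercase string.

UFYHEJS

  i= 0: F-L = 20 → U
  i= 1: X-S =  5 → F
  i= 2: Q-S = 24 → Y
  i= 3: M-F =  7 → H
  i= 4: W-S =  4 → E
  i= 5: Q-H =  9 → J
  i= 6: M-U = 18 → S
  i= 7: D-J = 20 → U
  i= 8: Q-L =  5 → F
  i= 9: P-R = 24 → Y
  i=10: S-L =  7 → H
  i=11: B-X =  4 → E
  i=12: H-Y =  9 → J
  i=13: K-S = 18 → S
  i=14: L-R = 20 → U
  i=15: U-P =  5 → F
  i=16: I-K = 24 → Y
  i=17: R-K =  7 → H
  i=18: Z-V =  4 → E
  i=19: U-L =  9 → J
  i=20: B-J = 18 → S
  shifts repeat with period 7: UFYHEJS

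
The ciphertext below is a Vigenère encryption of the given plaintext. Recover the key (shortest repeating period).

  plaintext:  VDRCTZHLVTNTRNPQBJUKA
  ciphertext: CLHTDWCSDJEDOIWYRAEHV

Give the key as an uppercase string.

  i= 0: C-V =  7 → H
  i= 1: L-D =  8 → I
  i= 2: H-R = 16 → Q
  i= 3: T-C = 17 → R
  i= 4: D-T = 10 → K
  i= 5: W-Z = 23 → X
  i= 6: C-H = 21 → V
  i= 7: S-L =  7 → H
  i= 8: D-V =  8 → I
  i= 9: J-T = 16 → Q
  i=10: E-N = 17 → R
  i=11: D-T = 10 → K
  i=12: O-R = 23 → X
  i=13: I-N = 21 → V
  i=14: W-P =  7 → H
  i=15: Y-Q =  8 → I
  i=16: R-B = 16 → Q
  i=17: A-J = 17 → R
  i=18: E-U = 10 → K
  i=19: H-K = 23 → X
  i=20: V-A = 21 → V
  shifts repeat with period 7: HIQRKXV

HIQRKXV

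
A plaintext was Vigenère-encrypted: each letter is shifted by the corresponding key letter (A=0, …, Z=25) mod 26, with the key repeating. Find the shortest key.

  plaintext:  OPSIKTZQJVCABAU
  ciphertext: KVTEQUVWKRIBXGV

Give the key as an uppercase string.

  i= 0: K-O = 22 → W
  i= 1: V-P =  6 → G
  i= 2: T-S =  1 → B
  i= 3: E-I = 22 → W
  i= 4: Q-K =  6 → G
  i= 5: U-T =  1 → B
  i= 6: V-Z = 22 → W
  i= 7: W-Q =  6 → G
  i= 8: K-J =  1 → B
  i= 9: R-V = 22 → W
  i=10: I-C =  6 → G
  i=11: B-A =  1 → B
  i=12: X-B = 22 → W
  i=13: G-A =  6 → G
  i=14: V-U =  1 → B
  shifts repeat with period 3: WGB

WGB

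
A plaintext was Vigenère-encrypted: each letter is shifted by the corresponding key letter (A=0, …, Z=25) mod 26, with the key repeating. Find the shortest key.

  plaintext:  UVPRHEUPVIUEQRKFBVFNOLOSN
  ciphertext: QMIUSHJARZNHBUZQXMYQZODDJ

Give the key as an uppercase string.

  i= 0: Q-U = 22 → W
  i= 1: M-V = 17 → R
  i= 2: I-P = 19 → T
  i= 3: U-R =  3 → D
  i= 4: S-H = 11 → L
  i= 5: H-E =  3 → D
  i= 6: J-U = 15 → P
  i= 7: A-P = 11 → L
  i= 8: R-V = 22 → W
  i= 9: Z-I = 17 → R
  i=10: N-U = 19 → T
  i=11: H-E =  3 → D
  i=12: B-Q = 11 → L
  i=13: U-R =  3 → D
  i=14: Z-K = 15 → P
  i=15: Q-F = 11 → L
  i=16: X-B = 22 → W
  i=17: M-V = 17 → R
  i=18: Y-F = 19 → T
  i=19: Q-N =  3 → D
  i=20: Z-O = 11 → L
  i=21: O-L =  3 → D
  i=22: D-O = 15 → P
  i=23: D-S = 11 → L
  i=24: J-N = 22 → W
  shifts repeat with period 8: WRTDLDPL

WRTDLDPL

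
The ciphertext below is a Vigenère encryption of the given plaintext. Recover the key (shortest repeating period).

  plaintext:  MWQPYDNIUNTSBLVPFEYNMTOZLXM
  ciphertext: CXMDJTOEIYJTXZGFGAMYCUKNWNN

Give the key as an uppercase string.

  i= 0: C-M = 16 → Q
  i= 1: X-W =  1 → B
  i= 2: M-Q = 22 → W
  i= 3: D-P = 14 → O
  i= 4: J-Y = 11 → L
  i= 5: T-D = 16 → Q
  i= 6: O-N =  1 → B
  i= 7: E-I = 22 → W
  i= 8: I-U = 14 → O
  i= 9: Y-N = 11 → L
  i=10: J-T = 16 → Q
  i=11: T-S =  1 → B
  i=12: X-B = 22 → W
  i=13: Z-L = 14 → O
  i=14: G-V = 11 → L
  i=15: F-P = 16 → Q
  i=16: G-F =  1 → B
  i=17: A-E = 22 → W
  i=18: M-Y = 14 → O
  i=19: Y-N = 11 → L
  i=20: C-M = 16 → Q
  i=21: U-T =  1 → B
  i=22: K-O = 22 → W
  i=23: N-Z = 14 → O
  i=24: W-L = 11 → L
  i=25: N-X = 16 → Q
  i=26: N-M =  1 → B
  shifts repeat with period 5: QBWOL

QBWOL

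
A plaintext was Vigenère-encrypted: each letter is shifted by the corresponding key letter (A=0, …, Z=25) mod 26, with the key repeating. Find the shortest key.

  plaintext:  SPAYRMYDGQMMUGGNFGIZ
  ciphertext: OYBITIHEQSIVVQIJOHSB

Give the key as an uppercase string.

  i= 0: O-S = 22 → W
  i= 1: Y-P =  9 → J
  i= 2: B-A =  1 → B
  i= 3: I-Y = 10 → K
  i= 4: T-R =  2 → C
  i= 5: I-M = 22 → W
  i= 6: H-Y =  9 → J
  i= 7: E-D =  1 → B
  i= 8: Q-G = 10 → K
  i= 9: S-Q =  2 → C
  i=10: I-M = 22 → W
  i=11: V-M =  9 → J
  i=12: V-U =  1 → B
  i=13: Q-G = 10 → K
  i=14: I-G =  2 → C
  i=15: J-N = 22 → W
  i=16: O-F =  9 → J
  i=17: H-G =  1 → B
  i=18: S-I = 10 → K
  i=19: B-Z =  2 → C
  shifts repeat with period 5: WJBKC

WJBKC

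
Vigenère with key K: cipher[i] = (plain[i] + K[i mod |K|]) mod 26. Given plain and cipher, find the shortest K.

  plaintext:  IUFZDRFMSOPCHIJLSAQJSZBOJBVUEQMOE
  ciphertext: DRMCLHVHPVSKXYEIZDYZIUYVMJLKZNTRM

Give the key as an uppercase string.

  i= 0: D-I = 21 → V
  i= 1: R-U = 23 → X
  i= 2: M-F =  7 → H
  i= 3: C-Z =  3 → D
  i= 4: L-D =  8 → I
  i= 5: H-R = 16 → Q
  i= 6: V-F = 16 → Q
  i= 7: H-M = 21 → V
  i= 8: P-S = 23 → X
  i= 9: V-O =  7 → H
  i=10: S-P =  3 → D
  i=11: K-C =  8 → I
  i=12: X-H = 16 → Q
  i=13: Y-I = 16 → Q
  i=14: E-J = 21 → V
  i=15: I-L = 23 → X
  i=16: Z-S =  7 → H
  i=17: D-A =  3 → D
  i=18: Y-Q =  8 → I
  i=19: Z-J = 16 → Q
  i=20: I-S = 16 → Q
  i=21: U-Z = 21 → V
  i=22: Y-B = 23 → X
  i=23: V-O =  7 → H
  i=24: M-J =  3 → D
  i=25: J-B =  8 → I
  i=26: L-V = 16 → Q
  i=27: K-U = 16 → Q
  i=28: Z-E = 21 → V
  i=29: N-Q = 23 → X
  i=30: T-M =  7 → H
  i=31: R-O =  3 → D
  i=32: M-E =  8 → I
  shifts repeat with period 7: VXHDIQQ

VXHDIQQ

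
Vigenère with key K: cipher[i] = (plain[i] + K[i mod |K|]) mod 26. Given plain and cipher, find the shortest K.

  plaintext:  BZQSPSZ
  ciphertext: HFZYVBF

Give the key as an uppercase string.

  i= 0: H-B =  6 → G
  i= 1: F-Z =  6 → G
  i= 2: Z-Q =  9 → J
  i= 3: Y-S =  6 → G
  i= 4: V-P =  6 → G
  i= 5: B-S =  9 → J
  i= 6: F-Z =  6 → G
  shifts repeat with period 3: GGJ

GGJ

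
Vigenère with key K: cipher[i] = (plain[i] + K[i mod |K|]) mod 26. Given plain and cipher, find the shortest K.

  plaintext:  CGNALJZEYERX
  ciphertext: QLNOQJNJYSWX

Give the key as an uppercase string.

OFA

  i= 0: Q-C = 14 → O
  i= 1: L-G =  5 → F
  i= 2: N-N =  0 → A
  i= 3: O-A = 14 → O
  i= 4: Q-L =  5 → F
  i= 5: J-J =  0 → A
  i= 6: N-Z = 14 → O
  i= 7: J-E =  5 → F
  i= 8: Y-Y =  0 → A
  i= 9: S-E = 14 → O
  i=10: W-R =  5 → F
  i=11: X-X =  0 → A
  shifts repeat with period 3: OFA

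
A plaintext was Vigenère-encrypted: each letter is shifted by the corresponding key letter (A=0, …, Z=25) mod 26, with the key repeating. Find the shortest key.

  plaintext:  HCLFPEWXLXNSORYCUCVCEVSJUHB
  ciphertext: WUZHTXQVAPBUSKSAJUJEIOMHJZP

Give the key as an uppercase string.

PSOCETUY

  i= 0: W-H = 15 → P
  i= 1: U-C = 18 → S
  i= 2: Z-L = 14 → O
  i= 3: H-F =  2 → C
  i= 4: T-P =  4 → E
  i= 5: X-E = 19 → T
  i= 6: Q-W = 20 → U
  i= 7: V-X = 24 → Y
  i= 8: A-L = 15 → P
  i= 9: P-X = 18 → S
  i=10: B-N = 14 → O
  i=11: U-S =  2 → C
  i=12: S-O =  4 → E
  i=13: K-R = 19 → T
  i=14: S-Y = 20 → U
  i=15: A-C = 24 → Y
  i=16: J-U = 15 → P
  i=17: U-C = 18 → S
  i=18: J-V = 14 → O
  i=19: E-C =  2 → C
  i=20: I-E =  4 → E
  i=21: O-V = 19 → T
  i=22: M-S = 20 → U
  i=23: H-J = 24 → Y
  i=24: J-U = 15 → P
  i=25: Z-H = 18 → S
  i=26: P-B = 14 → O
  shifts repeat with period 8: PSOCETUY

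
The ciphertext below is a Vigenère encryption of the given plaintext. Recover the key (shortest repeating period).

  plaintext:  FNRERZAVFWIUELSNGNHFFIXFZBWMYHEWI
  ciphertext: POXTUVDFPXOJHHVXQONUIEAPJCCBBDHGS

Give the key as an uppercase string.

  i= 0: P-F = 10 → K
  i= 1: O-N =  1 → B
  i= 2: X-R =  6 → G
  i= 3: T-E = 15 → P
  i= 4: U-R =  3 → D
  i= 5: V-Z = 22 → W
  i= 6: D-A =  3 → D
  i= 7: F-V = 10 → K
  i= 8: P-F = 10 → K
  i= 9: X-W =  1 → B
  i=10: O-I =  6 → G
  i=11: J-U = 15 → P
  i=12: H-E =  3 → D
  i=13: H-L = 22 → W
  i=14: V-S =  3 → D
  i=15: X-N = 10 → K
  i=16: Q-G = 10 → K
  i=17: O-N =  1 → B
  i=18: N-H =  6 → G
  i=19: U-F = 15 → P
  i=20: I-F =  3 → D
  i=21: E-I = 22 → W
  i=22: A-X =  3 → D
  i=23: P-F = 10 → K
  i=24: J-Z = 10 → K
  i=25: C-B =  1 → B
  i=26: C-W =  6 → G
  i=27: B-M = 15 → P
  i=28: B-Y =  3 → D
  i=29: D-H = 22 → W
  i=30: H-E =  3 → D
  i=31: G-W = 10 → K
  i=32: S-I = 10 → K
  shifts repeat with period 8: KBGPDWDK

KBGPDWDK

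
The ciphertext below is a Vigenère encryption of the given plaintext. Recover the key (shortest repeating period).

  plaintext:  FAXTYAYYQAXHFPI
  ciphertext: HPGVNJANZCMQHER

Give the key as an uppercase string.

  i= 0: H-F =  2 → C
  i= 1: P-A = 15 → P
  i= 2: G-X =  9 → J
  i= 3: V-T =  2 → C
  i= 4: N-Y = 15 → P
  i= 5: J-A =  9 → J
  i= 6: A-Y =  2 → C
  i= 7: N-Y = 15 → P
  i= 8: Z-Q =  9 → J
  i= 9: C-A =  2 → C
  i=10: M-X = 15 → P
  i=11: Q-H =  9 → J
  i=12: H-F =  2 → C
  i=13: E-P = 15 → P
  i=14: R-I =  9 → J
  shifts repeat with period 3: CPJ

CPJ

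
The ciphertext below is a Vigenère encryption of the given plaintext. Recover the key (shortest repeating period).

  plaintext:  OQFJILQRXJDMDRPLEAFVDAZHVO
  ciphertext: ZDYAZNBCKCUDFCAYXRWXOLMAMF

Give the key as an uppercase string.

LNTRRCL

  i= 0: Z-O = 11 → L
  i= 1: D-Q = 13 → N
  i= 2: Y-F = 19 → T
  i= 3: A-J = 17 → R
  i= 4: Z-I = 17 → R
  i= 5: N-L =  2 → C
  i= 6: B-Q = 11 → L
  i= 7: C-R = 11 → L
  i= 8: K-X = 13 → N
  i= 9: C-J = 19 → T
  i=10: U-D = 17 → R
  i=11: D-M = 17 → R
  i=12: F-D =  2 → C
  i=13: C-R = 11 → L
  i=14: A-P = 11 → L
  i=15: Y-L = 13 → N
  i=16: X-E = 19 → T
  i=17: R-A = 17 → R
  i=18: W-F = 17 → R
  i=19: X-V =  2 → C
  i=20: O-D = 11 → L
  i=21: L-A = 11 → L
  i=22: M-Z = 13 → N
  i=23: A-H = 19 → T
  i=24: M-V = 17 → R
  i=25: F-O = 17 → R
  shifts repeat with period 7: LNTRRCL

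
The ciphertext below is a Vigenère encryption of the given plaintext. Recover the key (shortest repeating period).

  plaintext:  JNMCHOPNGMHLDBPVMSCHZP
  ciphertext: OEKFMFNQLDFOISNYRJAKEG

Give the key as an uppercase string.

FRYD

  i= 0: O-J =  5 → F
  i= 1: E-N = 17 → R
  i= 2: K-M = 24 → Y
  i= 3: F-C =  3 → D
  i= 4: M-H =  5 → F
  i= 5: F-O = 17 → R
  i= 6: N-P = 24 → Y
  i= 7: Q-N =  3 → D
  i= 8: L-G =  5 → F
  i= 9: D-M = 17 → R
  i=10: F-H = 24 → Y
  i=11: O-L =  3 → D
  i=12: I-D =  5 → F
  i=13: S-B = 17 → R
  i=14: N-P = 24 → Y
  i=15: Y-V =  3 → D
  i=16: R-M =  5 → F
  i=17: J-S = 17 → R
  i=18: A-C = 24 → Y
  i=19: K-H =  3 → D
  i=20: E-Z =  5 → F
  i=21: G-P = 17 → R
  shifts repeat with period 4: FRYD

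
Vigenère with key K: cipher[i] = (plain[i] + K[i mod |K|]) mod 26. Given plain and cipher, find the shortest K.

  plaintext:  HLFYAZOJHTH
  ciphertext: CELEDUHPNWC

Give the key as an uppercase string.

VTGGD

  i= 0: C-H = 21 → V
  i= 1: E-L = 19 → T
  i= 2: L-F =  6 → G
  i= 3: E-Y =  6 → G
  i= 4: D-A =  3 → D
  i= 5: U-Z = 21 → V
  i= 6: H-O = 19 → T
  i= 7: P-J =  6 → G
  i= 8: N-H =  6 → G
  i= 9: W-T =  3 → D
  i=10: C-H = 21 → V
  shifts repeat with period 5: VTGGD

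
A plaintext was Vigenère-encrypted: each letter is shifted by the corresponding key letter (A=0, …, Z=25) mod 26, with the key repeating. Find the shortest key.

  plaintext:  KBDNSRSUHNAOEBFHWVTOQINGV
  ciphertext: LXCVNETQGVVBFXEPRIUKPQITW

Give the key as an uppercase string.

BWZIVN

  i= 0: L-K =  1 → B
  i= 1: X-B = 22 → W
  i= 2: C-D = 25 → Z
  i= 3: V-N =  8 → I
  i= 4: N-S = 21 → V
  i= 5: E-R = 13 → N
  i= 6: T-S =  1 → B
  i= 7: Q-U = 22 → W
  i= 8: G-H = 25 → Z
  i= 9: V-N =  8 → I
  i=10: V-A = 21 → V
  i=11: B-O = 13 → N
  i=12: F-E =  1 → B
  i=13: X-B = 22 → W
  i=14: E-F = 25 → Z
  i=15: P-H =  8 → I
  i=16: R-W = 21 → V
  i=17: I-V = 13 → N
  i=18: U-T =  1 → B
  i=19: K-O = 22 → W
  i=20: P-Q = 25 → Z
  i=21: Q-I =  8 → I
  i=22: I-N = 21 → V
  i=23: T-G = 13 → N
  i=24: W-V =  1 → B
  shifts repeat with period 6: BWZIVN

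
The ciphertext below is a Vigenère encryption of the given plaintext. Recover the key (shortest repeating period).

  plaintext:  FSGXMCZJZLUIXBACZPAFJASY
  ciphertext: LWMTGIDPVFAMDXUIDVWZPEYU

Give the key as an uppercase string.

GEGWU

  i= 0: L-F =  6 → G
  i= 1: W-S =  4 → E
  i= 2: M-G =  6 → G
  i= 3: T-X = 22 → W
  i= 4: G-M = 20 → U
  i= 5: I-C =  6 → G
  i= 6: D-Z =  4 → E
  i= 7: P-J =  6 → G
  i= 8: V-Z = 22 → W
  i= 9: F-L = 20 → U
  i=10: A-U =  6 → G
  i=11: M-I =  4 → E
  i=12: D-X =  6 → G
  i=13: X-B = 22 → W
  i=14: U-A = 20 → U
  i=15: I-C =  6 → G
  i=16: D-Z =  4 → E
  i=17: V-P =  6 → G
  i=18: W-A = 22 → W
  i=19: Z-F = 20 → U
  i=20: P-J =  6 → G
  i=21: E-A =  4 → E
  i=22: Y-S =  6 → G
  i=23: U-Y = 22 → W
  shifts repeat with period 5: GEGWU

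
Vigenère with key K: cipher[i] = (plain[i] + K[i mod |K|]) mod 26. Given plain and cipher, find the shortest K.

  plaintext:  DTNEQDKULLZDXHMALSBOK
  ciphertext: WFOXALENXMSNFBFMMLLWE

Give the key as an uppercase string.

TMBTKIU

  i= 0: W-D = 19 → T
  i= 1: F-T = 12 → M
  i= 2: O-N =  1 → B
  i= 3: X-E = 19 → T
  i= 4: A-Q = 10 → K
  i= 5: L-D =  8 → I
  i= 6: E-K = 20 → U
  i= 7: N-U = 19 → T
  i= 8: X-L = 12 → M
  i= 9: M-L =  1 → B
  i=10: S-Z = 19 → T
  i=11: N-D = 10 → K
  i=12: F-X =  8 → I
  i=13: B-H = 20 → U
  i=14: F-M = 19 → T
  i=15: M-A = 12 → M
  i=16: M-L =  1 → B
  i=17: L-S = 19 → T
  i=18: L-B = 10 → K
  i=19: W-O =  8 → I
  i=20: E-K = 20 → U
  shifts repeat with period 7: TMBTKIU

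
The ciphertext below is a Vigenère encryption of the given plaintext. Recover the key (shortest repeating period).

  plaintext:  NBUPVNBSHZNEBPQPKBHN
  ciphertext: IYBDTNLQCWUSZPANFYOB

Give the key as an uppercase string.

VXHOYAKY

  i= 0: I-N = 21 → V
  i= 1: Y-B = 23 → X
  i= 2: B-U =  7 → H
  i= 3: D-P = 14 → O
  i= 4: T-V = 24 → Y
  i= 5: N-N =  0 → A
  i= 6: L-B = 10 → K
  i= 7: Q-S = 24 → Y
  i= 8: C-H = 21 → V
  i= 9: W-Z = 23 → X
  i=10: U-N =  7 → H
  i=11: S-E = 14 → O
  i=12: Z-B = 24 → Y
  i=13: P-P =  0 → A
  i=14: A-Q = 10 → K
  i=15: N-P = 24 → Y
  i=16: F-K = 21 → V
  i=17: Y-B = 23 → X
  i=18: O-H =  7 → H
  i=19: B-N = 14 → O
  shifts repeat with period 8: VXHOYAKY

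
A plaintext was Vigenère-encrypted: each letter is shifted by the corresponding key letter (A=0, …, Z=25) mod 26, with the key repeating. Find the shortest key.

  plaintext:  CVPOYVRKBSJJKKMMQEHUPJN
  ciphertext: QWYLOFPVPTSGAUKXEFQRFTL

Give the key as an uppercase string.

OBJXQKYL

  i= 0: Q-C = 14 → O
  i= 1: W-V =  1 → B
  i= 2: Y-P =  9 → J
  i= 3: L-O = 23 → X
  i= 4: O-Y = 16 → Q
  i= 5: F-V = 10 → K
  i= 6: P-R = 24 → Y
  i= 7: V-K = 11 → L
  i= 8: P-B = 14 → O
  i= 9: T-S =  1 → B
  i=10: S-J =  9 → J
  i=11: G-J = 23 → X
  i=12: A-K = 16 → Q
  i=13: U-K = 10 → K
  i=14: K-M = 24 → Y
  i=15: X-M = 11 → L
  i=16: E-Q = 14 → O
  i=17: F-E =  1 → B
  i=18: Q-H =  9 → J
  i=19: R-U = 23 → X
  i=20: F-P = 16 → Q
  i=21: T-J = 10 → K
  i=22: L-N = 24 → Y
  shifts repeat with period 8: OBJXQKYL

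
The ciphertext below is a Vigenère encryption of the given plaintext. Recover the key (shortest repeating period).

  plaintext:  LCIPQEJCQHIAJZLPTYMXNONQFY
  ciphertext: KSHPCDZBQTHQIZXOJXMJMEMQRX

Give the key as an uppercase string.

ZQZAM

  i= 0: K-L = 25 → Z
  i= 1: S-C = 16 → Q
  i= 2: H-I = 25 → Z
  i= 3: P-P =  0 → A
  i= 4: C-Q = 12 → M
  i= 5: D-E = 25 → Z
  i= 6: Z-J = 16 → Q
  i= 7: B-C = 25 → Z
  i= 8: Q-Q =  0 → A
  i= 9: T-H = 12 → M
  i=10: H-I = 25 → Z
  i=11: Q-A = 16 → Q
  i=12: I-J = 25 → Z
  i=13: Z-Z =  0 → A
  i=14: X-L = 12 → M
  i=15: O-P = 25 → Z
  i=16: J-T = 16 → Q
  i=17: X-Y = 25 → Z
  i=18: M-M =  0 → A
  i=19: J-X = 12 → M
  i=20: M-N = 25 → Z
  i=21: E-O = 16 → Q
  i=22: M-N = 25 → Z
  i=23: Q-Q =  0 → A
  i=24: R-F = 12 → M
  i=25: X-Y = 25 → Z
  shifts repeat with period 5: ZQZAM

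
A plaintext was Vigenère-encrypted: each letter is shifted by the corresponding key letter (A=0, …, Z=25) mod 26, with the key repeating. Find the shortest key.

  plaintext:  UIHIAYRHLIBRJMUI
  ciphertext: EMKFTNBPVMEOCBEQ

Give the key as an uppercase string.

KEDXTPKI

  i= 0: E-U = 10 → K
  i= 1: M-I =  4 → E
  i= 2: K-H =  3 → D
  i= 3: F-I = 23 → X
  i= 4: T-A = 19 → T
  i= 5: N-Y = 15 → P
  i= 6: B-R = 10 → K
  i= 7: P-H =  8 → I
  i= 8: V-L = 10 → K
  i= 9: M-I =  4 → E
  i=10: E-B =  3 → D
  i=11: O-R = 23 → X
  i=12: C-J = 19 → T
  i=13: B-M = 15 → P
  i=14: E-U = 10 → K
  i=15: Q-I =  8 → I
  shifts repeat with period 8: KEDXTPKI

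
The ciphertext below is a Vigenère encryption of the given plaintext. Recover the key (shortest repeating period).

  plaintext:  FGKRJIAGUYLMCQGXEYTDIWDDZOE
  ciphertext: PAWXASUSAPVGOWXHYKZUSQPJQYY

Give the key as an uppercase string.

KUMGR

  i= 0: P-F = 10 → K
  i= 1: A-G = 20 → U
  i= 2: W-K = 12 → M
  i= 3: X-R =  6 → G
  i= 4: A-J = 17 → R
  i= 5: S-I = 10 → K
  i= 6: U-A = 20 → U
  i= 7: S-G = 12 → M
  i= 8: A-U =  6 → G
  i= 9: P-Y = 17 → R
  i=10: V-L = 10 → K
  i=11: G-M = 20 → U
  i=12: O-C = 12 → M
  i=13: W-Q =  6 → G
  i=14: X-G = 17 → R
  i=15: H-X = 10 → K
  i=16: Y-E = 20 → U
  i=17: K-Y = 12 → M
  i=18: Z-T =  6 → G
  i=19: U-D = 17 → R
  i=20: S-I = 10 → K
  i=21: Q-W = 20 → U
  i=22: P-D = 12 → M
  i=23: J-D =  6 → G
  i=24: Q-Z = 17 → R
  i=25: Y-O = 10 → K
  i=26: Y-E = 20 → U
  shifts repeat with period 5: KUMGR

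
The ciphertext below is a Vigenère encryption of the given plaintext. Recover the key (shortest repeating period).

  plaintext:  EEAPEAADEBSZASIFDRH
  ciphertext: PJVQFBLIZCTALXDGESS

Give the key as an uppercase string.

LFVBBB

  i= 0: P-E = 11 → L
  i= 1: J-E =  5 → F
  i= 2: V-A = 21 → V
  i= 3: Q-P =  1 → B
  i= 4: F-E =  1 → B
  i= 5: B-A =  1 → B
  i= 6: L-A = 11 → L
  i= 7: I-D =  5 → F
  i= 8: Z-E = 21 → V
  i= 9: C-B =  1 → B
  i=10: T-S =  1 → B
  i=11: A-Z =  1 → B
  i=12: L-A = 11 → L
  i=13: X-S =  5 → F
  i=14: D-I = 21 → V
  i=15: G-F =  1 → B
  i=16: E-D =  1 → B
  i=17: S-R =  1 → B
  i=18: S-H = 11 → L
  shifts repeat with period 6: LFVBBB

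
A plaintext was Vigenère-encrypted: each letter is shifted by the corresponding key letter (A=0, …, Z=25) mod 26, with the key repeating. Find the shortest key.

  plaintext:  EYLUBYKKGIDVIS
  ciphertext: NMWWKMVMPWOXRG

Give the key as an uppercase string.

  i= 0: N-E =  9 → J
  i= 1: M-Y = 14 → O
  i= 2: W-L = 11 → L
  i= 3: W-U =  2 → C
  i= 4: K-B =  9 → J
  i= 5: M-Y = 14 → O
  i= 6: V-K = 11 → L
  i= 7: M-K =  2 → C
  i= 8: P-G =  9 → J
  i= 9: W-I = 14 → O
  i=10: O-D = 11 → L
  i=11: X-V =  2 → C
  i=12: R-I =  9 → J
  i=13: G-S = 14 → O
  shifts repeat with period 4: JOLC

JOLC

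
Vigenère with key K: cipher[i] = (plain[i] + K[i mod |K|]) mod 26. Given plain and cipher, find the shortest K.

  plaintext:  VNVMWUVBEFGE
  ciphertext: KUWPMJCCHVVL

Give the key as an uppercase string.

PHBDQ

  i= 0: K-V = 15 → P
  i= 1: U-N =  7 → H
  i= 2: W-V =  1 → B
  i= 3: P-M =  3 → D
  i= 4: M-W = 16 → Q
  i= 5: J-U = 15 → P
  i= 6: C-V =  7 → H
  i= 7: C-B =  1 → B
  i= 8: H-E =  3 → D
  i= 9: V-F = 16 → Q
  i=10: V-G = 15 → P
  i=11: L-E =  7 → H
  shifts repeat with period 5: PHBDQ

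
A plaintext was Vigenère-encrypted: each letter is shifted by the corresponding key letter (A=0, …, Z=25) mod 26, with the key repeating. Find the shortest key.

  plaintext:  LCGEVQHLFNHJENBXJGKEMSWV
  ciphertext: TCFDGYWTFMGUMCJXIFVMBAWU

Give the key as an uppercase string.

  i= 0: T-L =  8 → I
  i= 1: C-C =  0 → A
  i= 2: F-G = 25 → Z
  i= 3: D-E = 25 → Z
  i= 4: G-V = 11 → L
  i= 5: Y-Q =  8 → I
  i= 6: W-H = 15 → P
  i= 7: T-L =  8 → I
  i= 8: F-F =  0 → A
  i= 9: M-N = 25 → Z
  i=10: G-H = 25 → Z
  i=11: U-J = 11 → L
  i=12: M-E =  8 → I
  i=13: C-N = 15 → P
  i=14: J-B =  8 → I
  i=15: X-X =  0 → A
  i=16: I-J = 25 → Z
  i=17: F-G = 25 → Z
  i=18: V-K = 11 → L
  i=19: M-E =  8 → I
  i=20: B-M = 15 → P
  i=21: A-S =  8 → I
  i=22: W-W =  0 → A
  i=23: U-V = 25 → Z
  shifts repeat with period 7: IAZZLIP

IAZZLIP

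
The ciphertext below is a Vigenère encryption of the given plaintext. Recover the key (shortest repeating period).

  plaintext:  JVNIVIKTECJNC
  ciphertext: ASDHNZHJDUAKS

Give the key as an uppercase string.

RXQZS

  i= 0: A-J = 17 → R
  i= 1: S-V = 23 → X
  i= 2: D-N = 16 → Q
  i= 3: H-I = 25 → Z
  i= 4: N-V = 18 → S
  i= 5: Z-I = 17 → R
  i= 6: H-K = 23 → X
  i= 7: J-T = 16 → Q
  i= 8: D-E = 25 → Z
  i= 9: U-C = 18 → S
  i=10: A-J = 17 → R
  i=11: K-N = 23 → X
  i=12: S-C = 16 → Q
  shifts repeat with period 5: RXQZS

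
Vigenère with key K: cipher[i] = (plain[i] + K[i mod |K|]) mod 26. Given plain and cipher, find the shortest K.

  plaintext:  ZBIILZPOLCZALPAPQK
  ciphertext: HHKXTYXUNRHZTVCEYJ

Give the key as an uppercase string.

IGCPIZ

  i= 0: H-Z =  8 → I
  i= 1: H-B =  6 → G
  i= 2: K-I =  2 → C
  i= 3: X-I = 15 → P
  i= 4: T-L =  8 → I
  i= 5: Y-Z = 25 → Z
  i= 6: X-P =  8 → I
  i= 7: U-O =  6 → G
  i= 8: N-L =  2 → C
  i= 9: R-C = 15 → P
  i=10: H-Z =  8 → I
  i=11: Z-A = 25 → Z
  i=12: T-L =  8 → I
  i=13: V-P =  6 → G
  i=14: C-A =  2 → C
  i=15: E-P = 15 → P
  i=16: Y-Q =  8 → I
  i=17: J-K = 25 → Z
  shifts repeat with period 6: IGCPIZ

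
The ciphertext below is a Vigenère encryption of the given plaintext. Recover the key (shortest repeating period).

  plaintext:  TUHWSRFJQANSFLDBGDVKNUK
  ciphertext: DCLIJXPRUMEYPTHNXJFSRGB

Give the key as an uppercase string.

KIEMRG

  i= 0: D-T = 10 → K
  i= 1: C-U =  8 → I
  i= 2: L-H =  4 → E
  i= 3: I-W = 12 → M
  i= 4: J-S = 17 → R
  i= 5: X-R =  6 → G
  i= 6: P-F = 10 → K
  i= 7: R-J =  8 → I
  i= 8: U-Q =  4 → E
  i= 9: M-A = 12 → M
  i=10: E-N = 17 → R
  i=11: Y-S =  6 → G
  i=12: P-F = 10 → K
  i=13: T-L =  8 → I
  i=14: H-D =  4 → E
  i=15: N-B = 12 → M
  i=16: X-G = 17 → R
  i=17: J-D =  6 → G
  i=18: F-V = 10 → K
  i=19: S-K =  8 → I
  i=20: R-N =  4 → E
  i=21: G-U = 12 → M
  i=22: B-K = 17 → R
  shifts repeat with period 6: KIEMRG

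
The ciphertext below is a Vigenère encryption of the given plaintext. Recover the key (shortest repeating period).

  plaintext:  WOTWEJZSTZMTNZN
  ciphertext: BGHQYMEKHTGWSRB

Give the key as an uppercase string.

FSOUUD

  i= 0: B-W =  5 → F
  i= 1: G-O = 18 → S
  i= 2: H-T = 14 → O
  i= 3: Q-W = 20 → U
  i= 4: Y-E = 20 → U
  i= 5: M-J =  3 → D
  i= 6: E-Z =  5 → F
  i= 7: K-S = 18 → S
  i= 8: H-T = 14 → O
  i= 9: T-Z = 20 → U
  i=10: G-M = 20 → U
  i=11: W-T =  3 → D
  i=12: S-N =  5 → F
  i=13: R-Z = 18 → S
  i=14: B-N = 14 → O
  shifts repeat with period 6: FSOUUD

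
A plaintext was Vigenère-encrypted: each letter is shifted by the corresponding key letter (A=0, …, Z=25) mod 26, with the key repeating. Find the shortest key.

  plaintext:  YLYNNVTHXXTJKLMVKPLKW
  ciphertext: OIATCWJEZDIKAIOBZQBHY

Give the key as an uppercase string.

QXCGPB

  i= 0: O-Y = 16 → Q
  i= 1: I-L = 23 → X
  i= 2: A-Y =  2 → C
  i= 3: T-N =  6 → G
  i= 4: C-N = 15 → P
  i= 5: W-V =  1 → B
  i= 6: J-T = 16 → Q
  i= 7: E-H = 23 → X
  i= 8: Z-X =  2 → C
  i= 9: D-X =  6 → G
  i=10: I-T = 15 → P
  i=11: K-J =  1 → B
  i=12: A-K = 16 → Q
  i=13: I-L = 23 → X
  i=14: O-M =  2 → C
  i=15: B-V =  6 → G
  i=16: Z-K = 15 → P
  i=17: Q-P =  1 → B
  i=18: B-L = 16 → Q
  i=19: H-K = 23 → X
  i=20: Y-W =  2 → C
  shifts repeat with period 6: QXCGPB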